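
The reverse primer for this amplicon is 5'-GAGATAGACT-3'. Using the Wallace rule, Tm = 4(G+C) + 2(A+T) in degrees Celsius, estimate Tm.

Counting bases: C=1, A=4, T=2, G=3
So N_AT = 6 and N_GC = 4.
Tm = 4·4 + 2·6 = 16 + 12 = 28°C

28°C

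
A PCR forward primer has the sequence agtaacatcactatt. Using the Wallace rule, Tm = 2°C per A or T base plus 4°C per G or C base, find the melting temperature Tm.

38°C

Scanning the sequence gives A=6, T=5, G=1, C=3.
So N_AT = 11 and N_GC = 4.
Tm = 2(11) + 4(4) = 22 + 16 = 38°C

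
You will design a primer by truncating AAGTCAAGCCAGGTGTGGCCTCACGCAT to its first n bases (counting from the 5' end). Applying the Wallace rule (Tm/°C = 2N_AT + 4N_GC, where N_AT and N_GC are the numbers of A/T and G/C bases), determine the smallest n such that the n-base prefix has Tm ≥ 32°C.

First 10 bases: AAGTCAAGCC → Tm = 30°C (< 32°C)
First 11 bases: AAGTCAAGCCA → Tm = 32°C (≥ 32°C)
Since every base adds ≥2°C, Tm only increases with n, so the threshold is first crossed at n = 11.

n = 11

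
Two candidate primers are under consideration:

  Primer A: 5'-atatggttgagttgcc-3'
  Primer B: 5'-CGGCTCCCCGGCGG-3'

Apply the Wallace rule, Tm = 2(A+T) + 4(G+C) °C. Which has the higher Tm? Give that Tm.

Primer B, 54°C

Primer A: A+T=9, G+C=7 → Tm = 2(9)+4(7) = 46°C
Primer B: A+T=1, G+C=13 → Tm = 2(1)+4(13) = 54°C
46°C vs 54°C → primer B is higher.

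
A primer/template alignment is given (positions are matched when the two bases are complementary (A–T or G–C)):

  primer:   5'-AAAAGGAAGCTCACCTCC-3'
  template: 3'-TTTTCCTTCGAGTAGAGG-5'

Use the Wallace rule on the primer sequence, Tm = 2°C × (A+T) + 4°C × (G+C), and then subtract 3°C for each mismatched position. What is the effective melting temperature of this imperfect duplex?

51°C

Primer base counts: A=7, T=2, G=3, C=6 → A+T=9, G+C=9
Perfect-match Tm = 2(9) + 4(9) = 18 + 36 = 54°C
Mismatches (positions where the bases are not complementary): 1 (at position 14)
Effective Tm = 54 − 1×3 = 54 − 3 = 51°C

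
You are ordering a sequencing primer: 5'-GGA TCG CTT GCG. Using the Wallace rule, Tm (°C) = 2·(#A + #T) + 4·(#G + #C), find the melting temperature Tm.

Counting bases: A=1, C=3, T=3, G=5
AT pairs contribute 4, GC pairs contribute 8.
Tm = 2×4 + 4×8 = 40°C

40°C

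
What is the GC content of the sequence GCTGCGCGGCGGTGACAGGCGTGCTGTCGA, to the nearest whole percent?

73%

Counting bases: G=14, T=5, A=3, C=8
G+C = 14 + 8 = 22 out of 30 bases
%GC = 22/30 × 100 = 73.33% ≈ 73%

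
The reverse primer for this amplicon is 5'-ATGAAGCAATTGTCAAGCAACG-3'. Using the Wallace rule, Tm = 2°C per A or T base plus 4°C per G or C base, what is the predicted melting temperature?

62°C

A=9, C=4, G=5, T=4
So N_AT = 13 and N_GC = 9.
Tm = 2(13) + 4(9) = 26 + 36 = 62°C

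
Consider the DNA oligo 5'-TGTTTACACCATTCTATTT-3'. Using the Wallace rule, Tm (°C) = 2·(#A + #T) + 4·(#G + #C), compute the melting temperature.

Scanning the sequence gives C=4, T=10, A=4, G=1.
So N_AT = 14 and N_GC = 5.
Tm = 4·5 + 2·14 = 20 + 28 = 48°C

48°C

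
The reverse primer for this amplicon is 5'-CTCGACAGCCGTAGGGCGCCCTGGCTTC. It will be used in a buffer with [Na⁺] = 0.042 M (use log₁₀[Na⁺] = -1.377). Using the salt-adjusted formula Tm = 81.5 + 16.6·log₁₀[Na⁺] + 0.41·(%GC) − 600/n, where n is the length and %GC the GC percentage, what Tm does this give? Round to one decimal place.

66.5°C

Length n = 28. Counting bases: T=5, C=11, G=9, A=3
G+C = 20, so %GC = 20/28 × 100 = 71.429%
Salt term: 16.6 × (-1.377) = -22.858
GC term: 0.41 × 71.429 = 29.286; length term: −600/28 = −21.429
Tm = 81.5 + (-22.858) + 29.286 − 21.429 = 66.499 → 66.5°C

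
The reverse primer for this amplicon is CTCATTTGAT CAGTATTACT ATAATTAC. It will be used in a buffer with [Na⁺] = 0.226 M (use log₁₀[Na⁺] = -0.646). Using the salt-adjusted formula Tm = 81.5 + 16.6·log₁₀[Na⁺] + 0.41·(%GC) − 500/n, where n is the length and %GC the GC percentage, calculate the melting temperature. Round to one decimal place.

Length n = 28. Base counts: T=12, C=5, G=2, A=9
G+C = 7, so %GC = 7/28 × 100 = 25%
Salt term: 16.6 × (-0.646) = -10.724
GC term: 0.41 × 25 = 10.25; length term: −500/28 = −17.857
Tm = 81.5 + (-10.724) + 10.25 − 17.857 = 63.169 → 63.2°C

63.2°C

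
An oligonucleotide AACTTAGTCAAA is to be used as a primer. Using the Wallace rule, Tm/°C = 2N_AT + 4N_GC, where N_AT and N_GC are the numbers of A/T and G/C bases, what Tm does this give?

C=2, G=1, A=6, T=3
AT pairs contribute 9, GC pairs contribute 3.
Tm = 4·3 + 2·9 = 12 + 18 = 30°C

30°C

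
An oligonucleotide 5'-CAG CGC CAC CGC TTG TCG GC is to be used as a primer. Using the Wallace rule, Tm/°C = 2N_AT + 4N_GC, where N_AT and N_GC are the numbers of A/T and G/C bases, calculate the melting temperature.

Counting bases: C=9, A=2, T=3, G=6
A+T = 5, G+C = 15
Tm = 4·15 + 2·5 = 60 + 10 = 70°C

70°C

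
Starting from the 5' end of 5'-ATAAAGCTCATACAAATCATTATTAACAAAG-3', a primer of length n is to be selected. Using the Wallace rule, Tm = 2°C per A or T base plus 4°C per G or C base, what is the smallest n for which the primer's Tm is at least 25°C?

First 9 bases: ATAAAGCTC → Tm = 24°C (< 25°C)
First 10 bases: ATAAAGCTCA → Tm = 26°C (≥ 25°C)
Each additional base adds 2°C (A/T) or 4°C (G/C), so Tm is non-decreasing in n; n = 10 is the first length to reach 25°C.

n = 10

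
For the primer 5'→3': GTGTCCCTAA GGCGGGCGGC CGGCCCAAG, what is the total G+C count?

Counting bases: A=4, G=12, C=10, T=3
Total G or C: 12 + 10 = 22

22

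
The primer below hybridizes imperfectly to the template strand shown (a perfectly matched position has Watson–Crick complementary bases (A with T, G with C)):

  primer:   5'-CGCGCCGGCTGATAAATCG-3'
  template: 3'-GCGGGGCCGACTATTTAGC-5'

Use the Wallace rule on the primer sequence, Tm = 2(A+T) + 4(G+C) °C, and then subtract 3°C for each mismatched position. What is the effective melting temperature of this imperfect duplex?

Primer base counts: A=4, T=3, G=6, C=6 → A+T=7, G+C=12
Perfect-match Tm = 2(7) + 4(12) = 14 + 48 = 62°C
Mismatches (positions where the bases are not complementary): 1 (at position 4)
Effective Tm = 62 − 1×3 = 62 − 3 = 59°C

59°C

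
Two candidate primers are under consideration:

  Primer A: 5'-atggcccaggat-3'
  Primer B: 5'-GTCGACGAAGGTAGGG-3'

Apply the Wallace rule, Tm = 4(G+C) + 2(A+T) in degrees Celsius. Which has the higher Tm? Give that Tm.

Primer A: A+T=5, G+C=7 → Tm = 2(5)+4(7) = 38°C
Primer B: A+T=6, G+C=10 → Tm = 2(6)+4(10) = 52°C
38°C vs 52°C → primer B is higher.

Primer B, 52°C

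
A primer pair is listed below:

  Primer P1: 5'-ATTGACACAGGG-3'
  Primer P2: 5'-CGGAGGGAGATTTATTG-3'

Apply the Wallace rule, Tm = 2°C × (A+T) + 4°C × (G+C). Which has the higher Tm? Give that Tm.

Primer P1: A+T=6, G+C=6 → Tm = 2(6)+4(6) = 36°C
Primer P2: A+T=9, G+C=8 → Tm = 2(9)+4(8) = 50°C
36°C vs 50°C → primer P2 is higher.

Primer P2, 50°C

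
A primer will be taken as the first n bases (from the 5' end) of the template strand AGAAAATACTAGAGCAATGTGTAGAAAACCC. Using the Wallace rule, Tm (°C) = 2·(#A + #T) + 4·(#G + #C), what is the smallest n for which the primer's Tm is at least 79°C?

n = 30

First 29 bases: AGAAAATACTAGAGCAATGTGTAGAAAAC → Tm = 76°C (< 79°C)
First 30 bases: AGAAAATACTAGAGCAATGTGTAGAAAACC → Tm = 80°C (≥ 79°C)
Each additional base adds 2°C (A/T) or 4°C (G/C), so Tm is non-decreasing in n; n = 30 is the first length to reach 79°C.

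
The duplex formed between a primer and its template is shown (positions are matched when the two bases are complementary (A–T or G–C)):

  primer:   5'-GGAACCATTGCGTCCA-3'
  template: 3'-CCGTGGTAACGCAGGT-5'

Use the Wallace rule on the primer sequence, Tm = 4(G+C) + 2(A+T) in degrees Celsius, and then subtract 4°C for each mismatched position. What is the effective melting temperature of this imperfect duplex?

Primer base counts: A=4, T=3, G=4, C=5 → A+T=7, G+C=9
Perfect-match Tm = 2(7) + 4(9) = 14 + 36 = 50°C
Mismatches (positions where the bases are not complementary): 1 (at position 3)
Effective Tm = 50 − 1×4 = 50 − 4 = 46°C

46°C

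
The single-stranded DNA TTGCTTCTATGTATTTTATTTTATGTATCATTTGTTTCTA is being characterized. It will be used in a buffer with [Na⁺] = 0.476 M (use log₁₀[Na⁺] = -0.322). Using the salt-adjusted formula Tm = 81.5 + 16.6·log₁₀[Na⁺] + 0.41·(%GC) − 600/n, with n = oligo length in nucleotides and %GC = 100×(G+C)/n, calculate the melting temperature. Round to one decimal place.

69.4°C

Length n = 40. T=25, C=4, A=7, G=4
G+C = 8, so %GC = 8/40 × 100 = 20%
Salt term: 16.6 × (-0.322) = -5.345
GC term: 0.41 × 20 = 8.2; length term: −600/40 = −15
Tm = 81.5 + (-5.345) + 8.2 − 15 = 69.355 → 69.4°C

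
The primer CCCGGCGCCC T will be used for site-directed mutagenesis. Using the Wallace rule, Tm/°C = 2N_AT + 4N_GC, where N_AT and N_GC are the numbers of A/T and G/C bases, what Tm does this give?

Scanning the sequence gives G=3, T=1, C=7, A=0.
AT pairs contribute 1, GC pairs contribute 10.
Tm = 2(1) + 4(10) = 2 + 40 = 42°C

42°C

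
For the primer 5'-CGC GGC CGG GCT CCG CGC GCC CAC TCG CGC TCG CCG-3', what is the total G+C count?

32

G=13, T=3, A=1, C=19
Total G or C: 13 + 19 = 32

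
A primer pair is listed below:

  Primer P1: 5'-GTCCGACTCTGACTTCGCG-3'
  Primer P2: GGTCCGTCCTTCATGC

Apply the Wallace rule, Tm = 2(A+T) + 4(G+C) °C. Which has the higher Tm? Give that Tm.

Primer P1: A+T=7, G+C=12 → Tm = 2(7)+4(12) = 62°C
Primer P2: A+T=6, G+C=10 → Tm = 2(6)+4(10) = 52°C
62°C vs 52°C → primer P1 is higher.

Primer P1, 62°C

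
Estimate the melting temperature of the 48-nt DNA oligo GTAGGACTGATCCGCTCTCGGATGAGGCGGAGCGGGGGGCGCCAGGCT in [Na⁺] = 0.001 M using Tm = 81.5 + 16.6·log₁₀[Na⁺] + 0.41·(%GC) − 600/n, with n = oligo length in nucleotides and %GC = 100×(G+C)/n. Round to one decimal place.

Length n = 48. Base counts: T=7, G=22, C=12, A=7
G+C = 34, so %GC = 34/48 × 100 = 70.833%
Salt term: 16.6 × (-3) = -49.8
GC term: 0.41 × 70.833 = 29.042; length term: −600/48 = −12.5
Tm = 81.5 + (-49.8) + 29.042 − 12.5 = 48.242 → 48.2°C

48.2°C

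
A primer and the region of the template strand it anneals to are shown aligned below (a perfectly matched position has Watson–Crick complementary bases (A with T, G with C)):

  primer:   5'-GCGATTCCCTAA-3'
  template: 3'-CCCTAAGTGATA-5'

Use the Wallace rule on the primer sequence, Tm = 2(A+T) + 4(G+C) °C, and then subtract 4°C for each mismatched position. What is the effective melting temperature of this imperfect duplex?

24°C

Primer base counts: A=3, T=3, G=2, C=4 → A+T=6, G+C=6
Perfect-match Tm = 2(6) + 4(6) = 12 + 24 = 36°C
Mismatches (positions where the bases are not complementary): 3 (at positions 2, 8, 12)
Effective Tm = 36 − 3×4 = 36 − 12 = 24°C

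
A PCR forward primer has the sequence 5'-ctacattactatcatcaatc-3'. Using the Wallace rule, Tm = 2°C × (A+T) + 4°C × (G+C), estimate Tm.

Counting bases: T=7, A=7, G=0, C=6
A+T = 14, G+C = 6
Tm = 2(14) + 4(6) = 28 + 24 = 52°C

52°C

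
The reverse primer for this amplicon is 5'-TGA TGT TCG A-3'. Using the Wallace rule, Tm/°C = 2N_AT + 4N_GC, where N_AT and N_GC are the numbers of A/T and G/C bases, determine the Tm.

Counting bases: T=4, G=3, A=2, C=1
So N_AT = 6 and N_GC = 4.
Tm = 4·4 + 2·6 = 16 + 12 = 28°C

28°C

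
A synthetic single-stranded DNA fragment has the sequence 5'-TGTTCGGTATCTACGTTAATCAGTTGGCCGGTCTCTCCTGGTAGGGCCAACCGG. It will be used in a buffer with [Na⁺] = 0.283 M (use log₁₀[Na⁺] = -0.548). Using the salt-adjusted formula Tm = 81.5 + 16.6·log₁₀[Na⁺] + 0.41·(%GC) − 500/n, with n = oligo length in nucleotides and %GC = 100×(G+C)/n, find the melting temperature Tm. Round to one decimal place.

85.9°C

Length n = 54. Scanning the sequence gives C=14, G=16, T=16, A=8.
G+C = 30, so %GC = 30/54 × 100 = 55.556%
Salt term: 16.6 × (-0.548) = -9.097
GC term: 0.41 × 55.556 = 22.778; length term: −500/54 = −9.259
Tm = 81.5 + (-9.097) + 22.778 − 9.259 = 85.922 → 85.9°C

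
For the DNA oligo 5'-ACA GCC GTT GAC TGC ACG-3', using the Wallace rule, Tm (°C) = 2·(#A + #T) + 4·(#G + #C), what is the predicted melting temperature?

Base counts: C=6, T=3, A=4, G=5
AT pairs contribute 7, GC pairs contribute 11.
Tm = 2(7) + 4(11) = 14 + 44 = 58°C

58°C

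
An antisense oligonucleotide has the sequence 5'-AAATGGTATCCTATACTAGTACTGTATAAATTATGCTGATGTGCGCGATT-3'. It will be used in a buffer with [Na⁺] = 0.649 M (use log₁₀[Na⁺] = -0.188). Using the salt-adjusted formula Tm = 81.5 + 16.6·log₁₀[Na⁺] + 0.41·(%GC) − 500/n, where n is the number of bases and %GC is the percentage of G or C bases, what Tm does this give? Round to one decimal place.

Length n = 50. Base counts: C=7, G=10, A=15, T=18
G+C = 17, so %GC = 17/50 × 100 = 34%
Salt term: 16.6 × (-0.188) = -3.121
GC term: 0.41 × 34 = 13.94; length term: −500/50 = −10
Tm = 81.5 + (-3.121) + 13.94 − 10 = 82.319 → 82.3°C

82.3°C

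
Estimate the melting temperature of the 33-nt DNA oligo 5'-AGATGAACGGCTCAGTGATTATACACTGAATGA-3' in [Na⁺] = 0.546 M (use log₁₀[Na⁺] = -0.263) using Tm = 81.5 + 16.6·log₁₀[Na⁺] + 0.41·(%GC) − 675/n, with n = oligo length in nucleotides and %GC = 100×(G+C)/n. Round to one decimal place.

72.8°C

Length n = 33. Counting bases: C=5, T=8, G=8, A=12
G+C = 13, so %GC = 13/33 × 100 = 39.394%
Salt term: 16.6 × (-0.263) = -4.366
GC term: 0.41 × 39.394 = 16.152; length term: −675/33 = −20.455
Tm = 81.5 + (-4.366) + 16.152 − 20.455 = 72.831 → 72.8°C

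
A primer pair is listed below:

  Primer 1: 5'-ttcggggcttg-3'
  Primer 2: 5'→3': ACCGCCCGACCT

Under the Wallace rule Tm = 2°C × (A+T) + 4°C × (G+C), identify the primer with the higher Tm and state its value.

Primer 1: A+T=4, G+C=7 → Tm = 2(4)+4(7) = 36°C
Primer 2: A+T=3, G+C=9 → Tm = 2(3)+4(9) = 42°C
36°C vs 42°C → primer 2 is higher.

Primer 2, 42°C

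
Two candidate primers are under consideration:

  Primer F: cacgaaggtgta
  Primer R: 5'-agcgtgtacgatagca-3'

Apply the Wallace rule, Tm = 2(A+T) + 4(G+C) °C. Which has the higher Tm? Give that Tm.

Primer F: A+T=6, G+C=6 → Tm = 2(6)+4(6) = 36°C
Primer R: A+T=8, G+C=8 → Tm = 2(8)+4(8) = 48°C
36°C vs 48°C → primer R is higher.

Primer R, 48°C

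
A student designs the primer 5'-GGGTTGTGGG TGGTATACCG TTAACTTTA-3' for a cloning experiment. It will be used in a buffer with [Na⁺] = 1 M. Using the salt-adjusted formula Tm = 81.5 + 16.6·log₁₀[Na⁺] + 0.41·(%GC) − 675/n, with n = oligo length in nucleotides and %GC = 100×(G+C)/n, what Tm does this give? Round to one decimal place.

Length n = 29. Scanning the sequence gives A=5, G=10, C=3, T=11.
G+C = 13, so %GC = 13/29 × 100 = 44.828%
Salt term: 16.6 × (0) = 0
GC term: 0.41 × 44.828 = 18.379; length term: −675/29 = −23.276
Tm = 81.5 + (0) + 18.379 − 23.276 = 76.603 → 76.6°C

76.6°C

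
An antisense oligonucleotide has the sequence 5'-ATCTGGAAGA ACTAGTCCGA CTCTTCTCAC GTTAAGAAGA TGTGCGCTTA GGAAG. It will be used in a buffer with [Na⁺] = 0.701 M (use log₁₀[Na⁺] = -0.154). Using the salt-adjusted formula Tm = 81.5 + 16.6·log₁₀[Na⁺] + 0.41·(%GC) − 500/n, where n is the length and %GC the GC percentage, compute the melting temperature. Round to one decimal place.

88.5°C

Length n = 55. Base counts: T=14, C=11, A=16, G=14
G+C = 25, so %GC = 25/55 × 100 = 45.455%
Salt term: 16.6 × (-0.154) = -2.556
GC term: 0.41 × 45.455 = 18.637; length term: −500/55 = −9.091
Tm = 81.5 + (-2.556) + 18.637 − 9.091 = 88.49 → 88.5°C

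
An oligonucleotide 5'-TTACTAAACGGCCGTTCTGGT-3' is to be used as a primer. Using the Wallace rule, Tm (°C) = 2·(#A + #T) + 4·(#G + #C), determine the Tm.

62°C

Scanning the sequence gives A=4, T=7, G=5, C=5.
A+T = 11, G+C = 10
Tm = 2×11 + 4×10 = 62°C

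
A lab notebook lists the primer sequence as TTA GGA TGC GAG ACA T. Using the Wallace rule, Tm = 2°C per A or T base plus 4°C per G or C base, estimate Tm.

Scanning the sequence gives T=4, G=5, C=2, A=5.
A+T = 9, G+C = 7
Tm = 2×9 + 4×7 = 46°C

46°C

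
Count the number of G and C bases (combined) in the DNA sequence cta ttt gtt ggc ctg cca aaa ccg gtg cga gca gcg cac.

23

Scanning the sequence gives T=8, G=11, C=12, A=8.
G+C = 11 + 12 = 23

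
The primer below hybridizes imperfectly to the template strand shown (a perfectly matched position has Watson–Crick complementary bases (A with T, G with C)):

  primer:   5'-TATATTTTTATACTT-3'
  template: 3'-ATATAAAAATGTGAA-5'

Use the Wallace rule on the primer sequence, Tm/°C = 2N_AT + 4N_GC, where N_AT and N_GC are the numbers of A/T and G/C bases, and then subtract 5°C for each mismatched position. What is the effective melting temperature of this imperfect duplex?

27°C

Primer base counts: A=4, T=10, G=0, C=1 → A+T=14, G+C=1
Perfect-match Tm = 2(14) + 4(1) = 28 + 4 = 32°C
Mismatches (positions where the bases are not complementary): 1 (at position 11)
Effective Tm = 32 − 1×5 = 32 − 5 = 27°C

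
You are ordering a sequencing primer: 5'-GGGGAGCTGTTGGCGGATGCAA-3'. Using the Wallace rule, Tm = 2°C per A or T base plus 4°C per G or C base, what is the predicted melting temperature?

Base counts: T=4, G=11, C=3, A=4
So N_AT = 8 and N_GC = 14.
Tm = 4·14 + 2·8 = 56 + 16 = 72°C

72°C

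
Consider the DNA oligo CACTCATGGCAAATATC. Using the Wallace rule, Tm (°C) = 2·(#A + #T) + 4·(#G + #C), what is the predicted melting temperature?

48°C

Counting bases: G=2, A=6, T=4, C=5
So N_AT = 10 and N_GC = 7.
Tm = 2(10) + 4(7) = 20 + 28 = 48°C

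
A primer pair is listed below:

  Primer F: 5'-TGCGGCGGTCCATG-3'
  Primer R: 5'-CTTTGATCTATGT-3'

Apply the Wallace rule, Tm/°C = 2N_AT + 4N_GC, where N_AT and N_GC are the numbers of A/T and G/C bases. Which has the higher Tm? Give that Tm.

Primer F, 48°C

Primer F: A+T=4, G+C=10 → Tm = 2(4)+4(10) = 48°C
Primer R: A+T=9, G+C=4 → Tm = 2(9)+4(4) = 34°C
48°C vs 34°C → primer F is higher.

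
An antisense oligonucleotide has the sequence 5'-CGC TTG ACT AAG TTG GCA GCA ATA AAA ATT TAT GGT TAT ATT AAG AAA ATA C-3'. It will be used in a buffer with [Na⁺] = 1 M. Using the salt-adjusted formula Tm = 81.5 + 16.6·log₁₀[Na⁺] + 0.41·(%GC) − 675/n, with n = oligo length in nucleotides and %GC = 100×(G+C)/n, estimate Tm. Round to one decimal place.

Length n = 52. A=21, C=6, G=9, T=16
G+C = 15, so %GC = 15/52 × 100 = 28.846%
Salt term: 16.6 × (0) = 0
GC term: 0.41 × 28.846 = 11.827; length term: −675/52 = −12.981
Tm = 81.5 + (0) + 11.827 − 12.981 = 80.346 → 80.3°C

80.3°C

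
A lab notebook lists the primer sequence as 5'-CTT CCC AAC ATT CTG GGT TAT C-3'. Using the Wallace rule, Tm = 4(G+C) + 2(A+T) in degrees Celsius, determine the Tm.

64°C

Counting bases: T=8, C=7, G=3, A=4
AT pairs contribute 12, GC pairs contribute 10.
Tm = 4·10 + 2·12 = 40 + 24 = 64°C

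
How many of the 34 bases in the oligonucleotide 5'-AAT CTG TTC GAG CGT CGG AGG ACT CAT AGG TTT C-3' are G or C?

Counting bases: A=7, T=10, G=10, C=7
Total G or C: 10 + 7 = 17

17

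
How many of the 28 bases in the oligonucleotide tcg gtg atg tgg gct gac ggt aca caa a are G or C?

15

Counting bases: G=10, A=7, T=6, C=5
Total G or C: 10 + 5 = 15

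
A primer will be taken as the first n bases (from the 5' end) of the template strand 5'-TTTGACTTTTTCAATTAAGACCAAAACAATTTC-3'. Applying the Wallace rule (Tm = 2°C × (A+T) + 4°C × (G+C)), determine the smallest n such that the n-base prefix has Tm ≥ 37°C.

n = 16

First 15 bases: TTTGACTTTTTCAAT → Tm = 36°C (< 37°C)
First 16 bases: TTTGACTTTTTCAATT → Tm = 38°C (≥ 37°C)
Each additional base adds 2°C (A/T) or 4°C (G/C), so Tm is non-decreasing in n; n = 16 is the first length to reach 37°C.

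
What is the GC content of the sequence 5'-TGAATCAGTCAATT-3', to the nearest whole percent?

29%

Counting bases: C=2, A=5, T=5, G=2
G+C = 2 + 2 = 4 out of 14 bases
%GC = 4/14 × 100 = 28.57% ≈ 29%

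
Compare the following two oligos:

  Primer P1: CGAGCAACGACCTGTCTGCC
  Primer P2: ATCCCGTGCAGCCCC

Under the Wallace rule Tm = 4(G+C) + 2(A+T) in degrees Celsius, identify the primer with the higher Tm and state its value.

Primer P1: A+T=7, G+C=13 → Tm = 2(7)+4(13) = 66°C
Primer P2: A+T=4, G+C=11 → Tm = 2(4)+4(11) = 52°C
66°C vs 52°C → primer P1 is higher.

Primer P1, 66°C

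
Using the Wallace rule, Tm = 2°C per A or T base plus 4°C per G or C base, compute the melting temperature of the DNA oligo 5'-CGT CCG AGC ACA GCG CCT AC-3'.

68°C

Scanning the sequence gives T=2, G=5, A=4, C=9.
A+T = 6, G+C = 14
Tm = 2×6 + 4×14 = 68°C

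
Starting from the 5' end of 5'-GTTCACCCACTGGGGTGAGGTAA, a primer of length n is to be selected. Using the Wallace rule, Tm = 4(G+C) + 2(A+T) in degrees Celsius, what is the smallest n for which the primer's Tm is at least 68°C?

n = 21

First 20 bases: GTTCACCCACTGGGGTGAGG → Tm = 66°C (< 68°C)
First 21 bases: GTTCACCCACTGGGGTGAGGT → Tm = 68°C (≥ 68°C)
Each additional base adds 2°C (A/T) or 4°C (G/C), so Tm is non-decreasing in n; n = 21 is the first length to reach 68°C.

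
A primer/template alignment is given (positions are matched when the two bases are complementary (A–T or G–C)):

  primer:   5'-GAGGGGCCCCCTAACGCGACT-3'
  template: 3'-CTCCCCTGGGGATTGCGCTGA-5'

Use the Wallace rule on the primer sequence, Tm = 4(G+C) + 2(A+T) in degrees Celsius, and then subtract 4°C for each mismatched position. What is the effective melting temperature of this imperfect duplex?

68°C

Primer base counts: A=4, T=2, G=7, C=8 → A+T=6, G+C=15
Perfect-match Tm = 2(6) + 4(15) = 12 + 60 = 72°C
Mismatches (positions where the bases are not complementary): 1 (at position 7)
Effective Tm = 72 − 1×4 = 72 − 4 = 68°C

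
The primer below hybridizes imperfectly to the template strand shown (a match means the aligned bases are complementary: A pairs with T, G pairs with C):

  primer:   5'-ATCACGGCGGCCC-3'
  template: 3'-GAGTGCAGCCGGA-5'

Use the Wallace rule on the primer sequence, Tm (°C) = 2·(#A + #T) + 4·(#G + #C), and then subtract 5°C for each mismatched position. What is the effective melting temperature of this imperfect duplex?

Primer base counts: A=2, T=1, G=4, C=6 → A+T=3, G+C=10
Perfect-match Tm = 2(3) + 4(10) = 6 + 40 = 46°C
Mismatches (positions where the bases are not complementary): 3 (at positions 1, 7, 13)
Effective Tm = 46 − 3×5 = 46 − 15 = 31°C

31°C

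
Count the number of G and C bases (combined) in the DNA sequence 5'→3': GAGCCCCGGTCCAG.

11

Counting bases: T=1, G=5, A=2, C=6
Total G or C: 5 + 6 = 11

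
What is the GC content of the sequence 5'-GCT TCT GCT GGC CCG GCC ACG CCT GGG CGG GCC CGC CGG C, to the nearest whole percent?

85%

C=18, G=16, A=1, T=5
G+C = 16 + 18 = 34 out of 40 bases
%GC = 34/40 × 100 = 85% ≈ 85%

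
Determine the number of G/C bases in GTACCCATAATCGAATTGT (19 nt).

Base counts: A=6, G=3, T=6, C=4
G+C = 3 + 4 = 7

7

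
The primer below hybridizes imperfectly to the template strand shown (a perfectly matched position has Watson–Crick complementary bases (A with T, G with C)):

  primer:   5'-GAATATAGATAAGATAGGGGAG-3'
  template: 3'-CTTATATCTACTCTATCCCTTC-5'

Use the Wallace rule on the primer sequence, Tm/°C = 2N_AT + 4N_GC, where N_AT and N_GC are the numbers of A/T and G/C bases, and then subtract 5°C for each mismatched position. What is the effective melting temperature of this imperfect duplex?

50°C

Primer base counts: A=10, T=4, G=8, C=0 → A+T=14, G+C=8
Perfect-match Tm = 2(14) + 4(8) = 28 + 32 = 60°C
Mismatches (positions where the bases are not complementary): 2 (at positions 11, 20)
Effective Tm = 60 − 2×5 = 60 − 10 = 50°C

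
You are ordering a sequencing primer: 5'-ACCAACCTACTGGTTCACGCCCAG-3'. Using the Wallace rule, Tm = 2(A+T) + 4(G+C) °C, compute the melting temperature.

A=6, T=4, C=10, G=4
So N_AT = 10 and N_GC = 14.
Tm = 4·14 + 2·10 = 56 + 20 = 76°C

76°C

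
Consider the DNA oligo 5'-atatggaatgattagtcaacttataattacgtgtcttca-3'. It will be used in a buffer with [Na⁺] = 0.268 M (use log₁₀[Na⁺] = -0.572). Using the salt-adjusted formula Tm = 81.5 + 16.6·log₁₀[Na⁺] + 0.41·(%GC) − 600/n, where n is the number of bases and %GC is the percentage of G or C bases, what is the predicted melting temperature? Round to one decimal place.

Length n = 39. Scanning the sequence gives G=6, C=5, A=13, T=15.
G+C = 11, so %GC = 11/39 × 100 = 28.205%
Salt term: 16.6 × (-0.572) = -9.495
GC term: 0.41 × 28.205 = 11.564; length term: −600/39 = −15.385
Tm = 81.5 + (-9.495) + 11.564 − 15.385 = 68.184 → 68.2°C

68.2°C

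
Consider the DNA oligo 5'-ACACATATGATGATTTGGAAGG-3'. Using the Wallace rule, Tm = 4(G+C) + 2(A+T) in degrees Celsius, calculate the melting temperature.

60°C

Base counts: T=6, G=6, C=2, A=8
So N_AT = 14 and N_GC = 8.
Tm = 2×14 + 4×8 = 60°C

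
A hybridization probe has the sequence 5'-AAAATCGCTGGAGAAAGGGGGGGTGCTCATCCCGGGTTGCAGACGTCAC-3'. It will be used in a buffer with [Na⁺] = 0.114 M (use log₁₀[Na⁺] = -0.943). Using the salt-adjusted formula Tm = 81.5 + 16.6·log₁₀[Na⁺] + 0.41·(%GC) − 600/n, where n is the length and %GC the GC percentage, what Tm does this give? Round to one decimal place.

77.9°C

Length n = 49. Counting bases: C=11, A=12, G=18, T=8
G+C = 29, so %GC = 29/49 × 100 = 59.184%
Salt term: 16.6 × (-0.943) = -15.654
GC term: 0.41 × 59.184 = 24.265; length term: −600/49 = −12.245
Tm = 81.5 + (-15.654) + 24.265 − 12.245 = 77.866 → 77.9°C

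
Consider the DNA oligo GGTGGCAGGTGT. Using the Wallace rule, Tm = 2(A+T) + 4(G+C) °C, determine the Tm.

Scanning the sequence gives G=7, C=1, T=3, A=1.
So N_AT = 4 and N_GC = 8.
Tm = 2×4 + 4×8 = 40°C

40°C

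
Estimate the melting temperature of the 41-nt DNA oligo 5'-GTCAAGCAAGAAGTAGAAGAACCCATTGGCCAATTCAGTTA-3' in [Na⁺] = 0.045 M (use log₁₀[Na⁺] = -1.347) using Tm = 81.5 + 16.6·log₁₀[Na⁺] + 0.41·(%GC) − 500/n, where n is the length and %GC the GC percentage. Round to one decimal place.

Length n = 41. C=8, T=8, A=16, G=9
G+C = 17, so %GC = 17/41 × 100 = 41.463%
Salt term: 16.6 × (-1.347) = -22.36
GC term: 0.41 × 41.463 = 17; length term: −500/41 = −12.195
Tm = 81.5 + (-22.36) + 17 − 12.195 = 63.945 → 63.9°C

63.9°C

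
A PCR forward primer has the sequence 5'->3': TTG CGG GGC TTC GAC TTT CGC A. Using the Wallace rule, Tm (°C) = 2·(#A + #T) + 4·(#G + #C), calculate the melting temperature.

70°C

Base counts: G=7, A=2, T=7, C=6
AT pairs contribute 9, GC pairs contribute 13.
Tm = 2×9 + 4×13 = 70°C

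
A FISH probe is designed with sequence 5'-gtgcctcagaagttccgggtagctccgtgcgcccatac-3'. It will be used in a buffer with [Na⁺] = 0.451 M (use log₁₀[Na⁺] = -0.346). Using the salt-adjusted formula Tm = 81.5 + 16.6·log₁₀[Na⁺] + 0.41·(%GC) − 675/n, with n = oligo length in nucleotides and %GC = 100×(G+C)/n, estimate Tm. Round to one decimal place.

83.9°C

Length n = 38. Counting bases: G=11, T=8, C=13, A=6
G+C = 24, so %GC = 24/38 × 100 = 63.158%
Salt term: 16.6 × (-0.346) = -5.744
GC term: 0.41 × 63.158 = 25.895; length term: −675/38 = −17.763
Tm = 81.5 + (-5.744) + 25.895 − 17.763 = 83.888 → 83.9°C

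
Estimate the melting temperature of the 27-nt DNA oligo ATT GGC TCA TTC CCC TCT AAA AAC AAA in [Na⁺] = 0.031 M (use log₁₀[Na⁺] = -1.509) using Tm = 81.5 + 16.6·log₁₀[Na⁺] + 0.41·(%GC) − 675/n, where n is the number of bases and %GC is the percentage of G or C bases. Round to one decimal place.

Length n = 27. Base counts: C=8, T=7, A=10, G=2
G+C = 10, so %GC = 10/27 × 100 = 37.037%
Salt term: 16.6 × (-1.509) = -25.049
GC term: 0.41 × 37.037 = 15.185; length term: −675/27 = −25
Tm = 81.5 + (-25.049) + 15.185 − 25 = 46.636 → 46.6°C

46.6°C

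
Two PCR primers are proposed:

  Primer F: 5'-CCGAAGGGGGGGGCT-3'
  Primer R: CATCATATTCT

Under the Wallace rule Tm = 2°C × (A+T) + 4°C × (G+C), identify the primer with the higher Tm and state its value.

Primer F: A+T=3, G+C=12 → Tm = 2(3)+4(12) = 54°C
Primer R: A+T=8, G+C=3 → Tm = 2(8)+4(3) = 28°C
54°C vs 28°C → primer F is higher.

Primer F, 54°C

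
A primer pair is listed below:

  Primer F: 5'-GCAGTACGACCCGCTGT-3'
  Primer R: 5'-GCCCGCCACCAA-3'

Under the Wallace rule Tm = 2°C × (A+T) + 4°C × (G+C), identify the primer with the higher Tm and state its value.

Primer F, 56°C

Primer F: A+T=6, G+C=11 → Tm = 2(6)+4(11) = 56°C
Primer R: A+T=3, G+C=9 → Tm = 2(3)+4(9) = 42°C
56°C vs 42°C → primer F is higher.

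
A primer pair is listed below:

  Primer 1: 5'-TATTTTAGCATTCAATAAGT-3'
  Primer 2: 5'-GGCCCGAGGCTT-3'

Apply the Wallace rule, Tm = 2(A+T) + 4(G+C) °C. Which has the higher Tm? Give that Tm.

Primer 1, 48°C

Primer 1: A+T=16, G+C=4 → Tm = 2(16)+4(4) = 48°C
Primer 2: A+T=3, G+C=9 → Tm = 2(3)+4(9) = 42°C
48°C vs 42°C → primer 1 is higher.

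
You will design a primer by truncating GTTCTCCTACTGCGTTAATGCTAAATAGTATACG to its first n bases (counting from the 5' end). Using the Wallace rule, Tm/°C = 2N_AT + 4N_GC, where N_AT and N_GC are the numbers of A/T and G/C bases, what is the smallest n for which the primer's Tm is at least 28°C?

First 9 bases: GTTCTCCTA → Tm = 26°C (< 28°C)
First 10 bases: GTTCTCCTAC → Tm = 30°C (≥ 28°C)
Each additional base adds 2°C (A/T) or 4°C (G/C), so Tm is non-decreasing in n; n = 10 is the first length to reach 28°C.

n = 10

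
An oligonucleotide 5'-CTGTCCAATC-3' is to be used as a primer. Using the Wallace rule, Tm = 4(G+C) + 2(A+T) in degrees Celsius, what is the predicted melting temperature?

30°C

T=3, G=1, C=4, A=2
AT pairs contribute 5, GC pairs contribute 5.
Tm = 2×5 + 4×5 = 30°C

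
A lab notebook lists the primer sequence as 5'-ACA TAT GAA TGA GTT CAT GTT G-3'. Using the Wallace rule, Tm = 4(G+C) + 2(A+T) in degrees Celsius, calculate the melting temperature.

58°C

Scanning the sequence gives G=5, C=2, A=7, T=8.
So N_AT = 15 and N_GC = 7.
Tm = 2×15 + 4×7 = 58°C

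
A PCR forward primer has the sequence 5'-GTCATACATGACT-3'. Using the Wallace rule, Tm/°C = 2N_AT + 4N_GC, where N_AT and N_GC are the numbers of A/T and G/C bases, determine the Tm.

G=2, A=4, T=4, C=3
A+T = 8, G+C = 5
Tm = 2(8) + 4(5) = 16 + 20 = 36°C

36°C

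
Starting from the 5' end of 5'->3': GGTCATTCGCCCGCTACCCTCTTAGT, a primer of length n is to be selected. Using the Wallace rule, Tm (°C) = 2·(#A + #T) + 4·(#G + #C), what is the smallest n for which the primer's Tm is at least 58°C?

First 17 bases: GGTCATTCGCCCGCTAC → Tm = 56°C (< 58°C)
First 18 bases: GGTCATTCGCCCGCTACC → Tm = 60°C (≥ 58°C)
Since every base adds ≥2°C, Tm only increases with n, so the threshold is first crossed at n = 18.

n = 18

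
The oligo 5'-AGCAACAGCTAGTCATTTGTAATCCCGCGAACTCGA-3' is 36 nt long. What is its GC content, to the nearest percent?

47%

Base counts: A=11, T=8, C=10, G=7
G+C = 7 + 10 = 17 out of 36 bases
%GC = 17/36 × 100 = 47.22% ≈ 47%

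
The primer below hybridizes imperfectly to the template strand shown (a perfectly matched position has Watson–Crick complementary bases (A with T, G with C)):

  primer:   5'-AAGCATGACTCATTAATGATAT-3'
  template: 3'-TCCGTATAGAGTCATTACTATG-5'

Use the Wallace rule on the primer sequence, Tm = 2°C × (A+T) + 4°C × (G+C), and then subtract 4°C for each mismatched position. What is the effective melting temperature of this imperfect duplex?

Primer base counts: A=9, T=7, G=3, C=3 → A+T=16, G+C=6
Perfect-match Tm = 2(16) + 4(6) = 32 + 24 = 56°C
Mismatches (positions where the bases are not complementary): 5 (at positions 2, 7, 8, 13, 22)
Effective Tm = 56 − 5×4 = 56 − 20 = 36°C

36°C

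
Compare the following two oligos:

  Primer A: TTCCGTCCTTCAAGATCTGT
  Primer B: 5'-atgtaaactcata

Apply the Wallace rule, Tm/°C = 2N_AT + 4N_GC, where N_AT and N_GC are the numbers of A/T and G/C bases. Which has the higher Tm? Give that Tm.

Primer A, 58°C

Primer A: A+T=11, G+C=9 → Tm = 2(11)+4(9) = 58°C
Primer B: A+T=10, G+C=3 → Tm = 2(10)+4(3) = 32°C
58°C vs 32°C → primer A is higher.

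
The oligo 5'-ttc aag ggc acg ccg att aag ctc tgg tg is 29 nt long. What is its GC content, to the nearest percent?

55%

Base counts: A=6, C=7, T=7, G=9
G+C = 9 + 7 = 16 out of 29 bases
%GC = 16/29 × 100 = 55.17% ≈ 55%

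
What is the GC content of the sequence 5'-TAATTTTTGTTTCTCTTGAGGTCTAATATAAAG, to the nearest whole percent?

Counting bases: A=9, T=16, C=3, G=5
G+C = 5 + 3 = 8 out of 33 bases
%GC = 8/33 × 100 = 24.24% ≈ 24%

24%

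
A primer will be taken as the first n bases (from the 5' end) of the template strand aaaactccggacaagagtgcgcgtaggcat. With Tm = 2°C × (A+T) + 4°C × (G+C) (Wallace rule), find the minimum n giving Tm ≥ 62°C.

First 20 bases: AAAACTCCGGACAAGAGTGC → Tm = 60°C (< 62°C)
First 21 bases: AAAACTCCGGACAAGAGTGCG → Tm = 64°C (≥ 62°C)
Each additional base adds 2°C (A/T) or 4°C (G/C), so Tm is non-decreasing in n; n = 21 is the first length to reach 62°C.

n = 21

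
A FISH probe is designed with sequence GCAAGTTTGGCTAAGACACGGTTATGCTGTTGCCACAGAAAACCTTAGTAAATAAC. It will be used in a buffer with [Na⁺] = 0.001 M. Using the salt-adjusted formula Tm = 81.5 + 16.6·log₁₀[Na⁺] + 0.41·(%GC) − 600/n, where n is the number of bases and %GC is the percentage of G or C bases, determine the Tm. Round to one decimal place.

Length n = 56. Scanning the sequence gives G=12, C=11, A=19, T=14.
G+C = 23, so %GC = 23/56 × 100 = 41.071%
Salt term: 16.6 × (-3) = -49.8
GC term: 0.41 × 41.071 = 16.839; length term: −600/56 = −10.714
Tm = 81.5 + (-49.8) + 16.839 − 10.714 = 37.825 → 37.8°C

37.8°C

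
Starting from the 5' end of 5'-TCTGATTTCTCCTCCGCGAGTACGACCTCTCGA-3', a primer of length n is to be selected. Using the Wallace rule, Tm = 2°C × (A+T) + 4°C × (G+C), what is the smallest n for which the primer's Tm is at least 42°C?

n = 15

First 14 bases: TCTGATTTCTCCTC → Tm = 40°C (< 42°C)
First 15 bases: TCTGATTTCTCCTCC → Tm = 44°C (≥ 42°C)
Since every base adds ≥2°C, Tm only increases with n, so the threshold is first crossed at n = 15.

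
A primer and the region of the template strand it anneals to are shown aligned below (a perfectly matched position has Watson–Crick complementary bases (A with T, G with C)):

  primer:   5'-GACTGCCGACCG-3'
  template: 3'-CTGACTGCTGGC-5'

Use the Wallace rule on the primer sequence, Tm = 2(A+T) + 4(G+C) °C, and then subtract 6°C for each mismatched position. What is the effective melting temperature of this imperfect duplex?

Primer base counts: A=2, T=1, G=4, C=5 → A+T=3, G+C=9
Perfect-match Tm = 2(3) + 4(9) = 6 + 36 = 42°C
Mismatches (positions where the bases are not complementary): 1 (at position 6)
Effective Tm = 42 − 1×6 = 42 − 6 = 36°C

36°C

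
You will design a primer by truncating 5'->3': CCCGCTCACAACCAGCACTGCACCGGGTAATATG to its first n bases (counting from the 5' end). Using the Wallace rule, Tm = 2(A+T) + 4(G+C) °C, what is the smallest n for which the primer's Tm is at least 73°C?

First 22 bases: CCCGCTCACAACCAGCACTGCA → Tm = 72°C (< 73°C)
First 23 bases: CCCGCTCACAACCAGCACTGCAC → Tm = 76°C (≥ 73°C)
Each additional base adds 2°C (A/T) or 4°C (G/C), so Tm is non-decreasing in n; n = 23 is the first length to reach 73°C.

n = 23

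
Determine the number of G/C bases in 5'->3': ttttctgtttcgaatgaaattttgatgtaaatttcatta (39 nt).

8

Scanning the sequence gives A=11, G=5, C=3, T=20.
G+C = 5 + 3 = 8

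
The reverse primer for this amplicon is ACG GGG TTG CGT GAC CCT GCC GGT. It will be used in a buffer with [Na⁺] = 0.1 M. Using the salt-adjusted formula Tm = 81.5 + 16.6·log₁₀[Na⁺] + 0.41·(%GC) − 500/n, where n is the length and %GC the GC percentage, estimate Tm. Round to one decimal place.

Length n = 24. Base counts: T=5, A=2, C=7, G=10
G+C = 17, so %GC = 17/24 × 100 = 70.833%
Salt term: 16.6 × (-1) = -16.6
GC term: 0.41 × 70.833 = 29.042; length term: −500/24 = −20.833
Tm = 81.5 + (-16.6) + 29.042 − 20.833 = 73.109 → 73.1°C

73.1°C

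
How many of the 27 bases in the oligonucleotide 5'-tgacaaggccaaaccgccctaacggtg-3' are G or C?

Base counts: C=9, G=7, T=3, A=8
Total G or C: 7 + 9 = 16

16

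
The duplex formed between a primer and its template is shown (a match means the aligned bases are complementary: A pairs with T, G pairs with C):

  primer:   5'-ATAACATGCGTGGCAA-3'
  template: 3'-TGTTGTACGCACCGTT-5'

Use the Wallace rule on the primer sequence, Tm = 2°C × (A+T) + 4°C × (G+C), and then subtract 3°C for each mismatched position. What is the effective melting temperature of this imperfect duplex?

Primer base counts: A=6, T=3, G=4, C=3 → A+T=9, G+C=7
Perfect-match Tm = 2(9) + 4(7) = 18 + 28 = 46°C
Mismatches (positions where the bases are not complementary): 1 (at position 2)
Effective Tm = 46 − 1×3 = 46 − 3 = 43°C

43°C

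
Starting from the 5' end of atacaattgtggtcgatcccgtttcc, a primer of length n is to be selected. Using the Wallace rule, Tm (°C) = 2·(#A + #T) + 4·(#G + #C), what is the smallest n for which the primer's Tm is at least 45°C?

n = 17

First 16 bases: ATACAATTGTGGTCGA → Tm = 44°C (< 45°C)
First 17 bases: ATACAATTGTGGTCGAT → Tm = 46°C (≥ 45°C)
Since every base adds ≥2°C, Tm only increases with n, so the threshold is first crossed at n = 17.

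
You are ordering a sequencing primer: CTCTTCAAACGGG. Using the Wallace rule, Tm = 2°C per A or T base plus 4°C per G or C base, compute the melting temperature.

Scanning the sequence gives G=3, C=4, A=3, T=3.
So N_AT = 6 and N_GC = 7.
Tm = 2(6) + 4(7) = 12 + 28 = 40°C

40°C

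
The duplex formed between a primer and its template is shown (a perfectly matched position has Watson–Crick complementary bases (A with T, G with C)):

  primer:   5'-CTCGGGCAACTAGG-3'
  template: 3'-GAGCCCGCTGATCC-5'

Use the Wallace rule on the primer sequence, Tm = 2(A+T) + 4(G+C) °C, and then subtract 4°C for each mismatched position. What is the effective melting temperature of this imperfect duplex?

Primer base counts: A=3, T=2, G=5, C=4 → A+T=5, G+C=9
Perfect-match Tm = 2(5) + 4(9) = 10 + 36 = 46°C
Mismatches (positions where the bases are not complementary): 1 (at position 8)
Effective Tm = 46 − 1×4 = 46 − 4 = 42°C

42°C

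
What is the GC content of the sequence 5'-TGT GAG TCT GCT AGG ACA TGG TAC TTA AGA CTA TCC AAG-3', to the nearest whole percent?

44%

Counting bases: T=11, G=10, A=11, C=7
G+C = 10 + 7 = 17 out of 39 bases
%GC = 17/39 × 100 = 43.59% ≈ 44%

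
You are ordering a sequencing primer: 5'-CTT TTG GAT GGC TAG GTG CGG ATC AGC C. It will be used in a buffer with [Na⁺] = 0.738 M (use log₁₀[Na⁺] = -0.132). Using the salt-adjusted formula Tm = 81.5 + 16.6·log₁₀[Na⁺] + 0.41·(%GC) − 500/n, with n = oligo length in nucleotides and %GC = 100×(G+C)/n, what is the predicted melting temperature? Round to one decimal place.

Length n = 28. Base counts: G=10, C=6, A=4, T=8
G+C = 16, so %GC = 16/28 × 100 = 57.143%
Salt term: 16.6 × (-0.132) = -2.191
GC term: 0.41 × 57.143 = 23.429; length term: −500/28 = −17.857
Tm = 81.5 + (-2.191) + 23.429 − 17.857 = 84.881 → 84.9°C

84.9°C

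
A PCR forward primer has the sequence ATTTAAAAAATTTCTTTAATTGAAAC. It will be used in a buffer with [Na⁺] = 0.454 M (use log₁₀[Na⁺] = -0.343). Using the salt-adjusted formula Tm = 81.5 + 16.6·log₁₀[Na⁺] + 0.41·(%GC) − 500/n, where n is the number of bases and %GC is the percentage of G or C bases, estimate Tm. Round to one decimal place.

Length n = 26. Scanning the sequence gives T=11, A=12, G=1, C=2.
G+C = 3, so %GC = 3/26 × 100 = 11.538%
Salt term: 16.6 × (-0.343) = -5.694
GC term: 0.41 × 11.538 = 4.731; length term: −500/26 = −19.231
Tm = 81.5 + (-5.694) + 4.731 − 19.231 = 61.306 → 61.3°C

61.3°C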